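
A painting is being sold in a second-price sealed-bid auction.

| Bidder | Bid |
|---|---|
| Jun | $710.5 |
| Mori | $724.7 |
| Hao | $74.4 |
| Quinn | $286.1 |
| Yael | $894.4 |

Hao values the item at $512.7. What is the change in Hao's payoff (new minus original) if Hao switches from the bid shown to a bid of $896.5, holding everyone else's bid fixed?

The highest bid among the other bidders is $894.4; Hao's bid doesn't change that.
Original bid $74.4: Hao is not highest (top rival bid is $894.4); payoff $0.
Alternative bid $896.5: Hao is highest, pays the top rival bid $894.4; payoff $512.7 − $894.4 = −$381.7.
Change in payoff = −$381.7 − ($0) = −$381.7.

−$381.7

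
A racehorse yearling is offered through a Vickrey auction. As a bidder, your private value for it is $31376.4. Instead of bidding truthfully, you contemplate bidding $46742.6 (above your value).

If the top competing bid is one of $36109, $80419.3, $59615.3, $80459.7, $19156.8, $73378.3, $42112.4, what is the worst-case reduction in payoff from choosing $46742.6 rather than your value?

$10736

$36109: truthful gives $0, deviation gives −$4732.6 → loss $4732.6.
$80419.3: same outcome either way → loss $0.
$59615.3: same outcome either way → loss $0.
$80459.7: same outcome either way → loss $0.
$19156.8: same outcome either way → loss $0.
$73378.3: same outcome either way → loss $0.
$42112.4: truthful gives $0, deviation gives −$10736 → loss $10736.
Maximum loss: $10736.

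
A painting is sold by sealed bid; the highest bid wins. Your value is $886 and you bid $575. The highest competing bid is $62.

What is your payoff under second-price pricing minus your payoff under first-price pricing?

$513

You have the highest bid, so you win under either rule.
Second-price: pay $62 → payoff $824.
First-price: pay your own bid $575 → payoff $311.
Difference = $824 − ($311) = $513.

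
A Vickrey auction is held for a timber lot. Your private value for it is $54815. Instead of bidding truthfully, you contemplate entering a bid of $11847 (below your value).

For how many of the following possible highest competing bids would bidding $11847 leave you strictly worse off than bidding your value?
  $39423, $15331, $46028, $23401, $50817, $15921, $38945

The deviation hurts exactly when the highest competing bid lies strictly between $11847 and $54815 — underbidding then forfeits a profitable win.
$39423: inside the interval → strictly worse (loss $15392).
$15331: inside the interval → strictly worse (loss $39484).
$46028: inside the interval → strictly worse (loss $8787).
$23401: inside the interval → strictly worse (loss $31414).
$50817: inside the interval → strictly worse (loss $3998).
$15921: inside the interval → strictly worse (loss $38894).
$38945: inside the interval → strictly worse (loss $15870).
Count: 7.

7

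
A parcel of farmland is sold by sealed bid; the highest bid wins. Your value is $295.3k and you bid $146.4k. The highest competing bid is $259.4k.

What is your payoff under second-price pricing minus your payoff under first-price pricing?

Your bid $146.4k is below $259.4k, so you lose under either rule.
Payoff is $0k in both cases; difference = $0k.

$0k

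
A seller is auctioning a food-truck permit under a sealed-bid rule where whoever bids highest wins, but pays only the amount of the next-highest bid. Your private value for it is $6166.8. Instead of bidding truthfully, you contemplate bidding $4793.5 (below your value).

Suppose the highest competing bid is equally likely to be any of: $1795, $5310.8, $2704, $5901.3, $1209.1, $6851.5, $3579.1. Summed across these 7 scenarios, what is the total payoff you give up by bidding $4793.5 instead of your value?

The deviation costs you only when the competing bid falls strictly between $4793.5 and $6166.8; elsewhere both bids give the same outcome.
$1795: outcomes coincide → loss $0.
$5310.8: truthful payoff $856, deviation payoff $0 → loss $856.
$2704: outcomes coincide → loss $0.
$5901.3: truthful payoff $265.5, deviation payoff $0 → loss $265.5.
$1209.1: outcomes coincide → loss $0.
$6851.5: outcomes coincide → loss $0.
$3579.1: outcomes coincide → loss $0.
Total loss = $856 + $265.5 = $1121.5.

$1121.5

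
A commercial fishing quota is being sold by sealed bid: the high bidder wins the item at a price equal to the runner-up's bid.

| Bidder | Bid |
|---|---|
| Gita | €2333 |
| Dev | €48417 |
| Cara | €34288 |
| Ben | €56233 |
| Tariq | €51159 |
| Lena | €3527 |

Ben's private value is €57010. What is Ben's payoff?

Highest bid: Ben at €56233, so Ben wins.
Second-highest bid: Tariq at €51159 — that is the price the winner pays.
Ben's payoff = value − price = €57010 − €51159 = €5851.

€5851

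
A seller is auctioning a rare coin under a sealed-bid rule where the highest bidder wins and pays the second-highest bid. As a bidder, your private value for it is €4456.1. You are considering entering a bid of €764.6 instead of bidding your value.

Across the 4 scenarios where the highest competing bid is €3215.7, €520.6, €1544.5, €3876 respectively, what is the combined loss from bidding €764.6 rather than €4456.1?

The deviation costs you only when the competing bid falls strictly between €764.6 and €4456.1; elsewhere both bids give the same outcome.
€3215.7: truthful payoff €1240.4, deviation payoff €0 → loss €1240.4.
€520.6: outcomes coincide → loss €0.
€1544.5: truthful payoff €2911.6, deviation payoff €0 → loss €2911.6.
€3876: truthful payoff €580.1, deviation payoff €0 → loss €580.1.
Total loss = €1240.4 + €2911.6 + €580.1 = €4732.1.

€4732.1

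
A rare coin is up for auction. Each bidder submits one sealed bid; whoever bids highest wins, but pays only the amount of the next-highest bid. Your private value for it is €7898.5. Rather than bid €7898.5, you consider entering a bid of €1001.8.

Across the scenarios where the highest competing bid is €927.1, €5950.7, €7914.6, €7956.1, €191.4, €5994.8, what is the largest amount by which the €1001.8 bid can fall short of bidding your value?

€927.1: same outcome either way → loss €0.
€5950.7: truthful gives €1947.8, deviation gives €0 → loss €1947.8.
€7914.6: same outcome either way → loss €0.
€7956.1: same outcome either way → loss €0.
€191.4: same outcome either way → loss €0.
€5994.8: truthful gives €1903.7, deviation gives €0 → loss €1903.7.
Maximum loss: €1947.8.

€1947.8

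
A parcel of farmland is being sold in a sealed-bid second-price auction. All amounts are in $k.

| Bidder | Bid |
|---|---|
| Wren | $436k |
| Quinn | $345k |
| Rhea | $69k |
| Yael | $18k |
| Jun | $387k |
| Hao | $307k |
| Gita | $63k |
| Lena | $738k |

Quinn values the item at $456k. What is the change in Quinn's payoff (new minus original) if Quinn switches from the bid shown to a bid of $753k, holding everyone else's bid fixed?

The highest bid among the other bidders is $738k; Quinn's bid doesn't change that.
Original bid $345k: Quinn is not highest (top rival bid is $738k); payoff $0k.
Alternative bid $753k: Quinn is highest, pays the top rival bid $738k; payoff $456k − $738k = −$282k.
Change in payoff = −$282k − ($0k) = −$282k.

−$282k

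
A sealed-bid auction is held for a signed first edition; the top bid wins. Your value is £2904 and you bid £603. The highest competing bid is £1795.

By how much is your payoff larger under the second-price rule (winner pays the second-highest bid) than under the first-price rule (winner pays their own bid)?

Your bid £603 is below £1795, so you lose under either rule.
Payoff is £0 in both cases; difference = £0.

£0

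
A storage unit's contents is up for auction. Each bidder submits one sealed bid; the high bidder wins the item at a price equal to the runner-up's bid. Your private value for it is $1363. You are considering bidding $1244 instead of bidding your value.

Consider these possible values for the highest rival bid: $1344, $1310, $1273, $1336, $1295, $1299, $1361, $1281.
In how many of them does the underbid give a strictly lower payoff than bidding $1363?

8

The deviation hurts exactly when the highest competing bid lies strictly between $1244 and $1363 — underbidding then forfeits a profitable win.
$1344: inside the interval → strictly worse (loss $19).
$1310: inside the interval → strictly worse (loss $53).
$1273: inside the interval → strictly worse (loss $90).
$1336: inside the interval → strictly worse (loss $27).
$1295: inside the interval → strictly worse (loss $68).
$1299: inside the interval → strictly worse (loss $64).
$1361: inside the interval → strictly worse (loss $2).
$1281: inside the interval → strictly worse (loss $82).
Count: 8.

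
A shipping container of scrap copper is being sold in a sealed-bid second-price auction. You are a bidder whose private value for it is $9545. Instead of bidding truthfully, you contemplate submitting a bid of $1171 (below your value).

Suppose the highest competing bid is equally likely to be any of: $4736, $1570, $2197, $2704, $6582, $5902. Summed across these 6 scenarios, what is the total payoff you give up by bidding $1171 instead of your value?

The deviation costs you only when the competing bid falls strictly between $1171 and $9545; elsewhere both bids give the same outcome.
$4736: truthful payoff $4809, deviation payoff $0 → loss $4809.
$1570: truthful payoff $7975, deviation payoff $0 → loss $7975.
$2197: truthful payoff $7348, deviation payoff $0 → loss $7348.
$2704: truthful payoff $6841, deviation payoff $0 → loss $6841.
$6582: truthful payoff $2963, deviation payoff $0 → loss $2963.
$5902: truthful payoff $3643, deviation payoff $0 → loss $3643.
Total loss = $4809 + $7975 + $7348 + $6841 + $2963 + $3643 = $33579.
Truthful bidding weakly dominates here: raising your bid can only win items priced above your value, and lowering it can only forfeit items priced below.

$33579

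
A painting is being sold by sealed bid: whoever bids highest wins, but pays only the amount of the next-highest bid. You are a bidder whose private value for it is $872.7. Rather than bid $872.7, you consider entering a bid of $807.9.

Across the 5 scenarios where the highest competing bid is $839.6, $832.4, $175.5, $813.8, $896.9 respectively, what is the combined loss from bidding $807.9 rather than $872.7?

$132.3

The deviation costs you only when the competing bid falls strictly between $807.9 and $872.7; elsewhere both bids give the same outcome.
$839.6: truthful payoff $33.1, deviation payoff $0 → loss $33.1.
$832.4: truthful payoff $40.3, deviation payoff $0 → loss $40.3.
$175.5: outcomes coincide → loss $0.
$813.8: truthful payoff $58.9, deviation payoff $0 → loss $58.9.
$896.9: outcomes coincide → loss $0.
Total loss = $33.1 + $40.3 + $58.9 = $132.3.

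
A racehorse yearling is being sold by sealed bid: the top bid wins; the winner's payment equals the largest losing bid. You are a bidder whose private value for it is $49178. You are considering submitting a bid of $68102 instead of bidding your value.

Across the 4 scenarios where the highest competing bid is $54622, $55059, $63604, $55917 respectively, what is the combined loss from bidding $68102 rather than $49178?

The deviation costs you only when the competing bid falls strictly between $49178 and $68102; elsewhere both bids give the same outcome.
$54622: truthful payoff $0, deviation payoff −$5444 → loss $5444.
$55059: truthful payoff $0, deviation payoff −$5881 → loss $5881.
$63604: truthful payoff $0, deviation payoff −$14426 → loss $14426.
$55917: truthful payoff $0, deviation payoff −$6739 → loss $6739.
Total loss = $5444 + $5881 + $14426 + $6739 = $32490.

$32490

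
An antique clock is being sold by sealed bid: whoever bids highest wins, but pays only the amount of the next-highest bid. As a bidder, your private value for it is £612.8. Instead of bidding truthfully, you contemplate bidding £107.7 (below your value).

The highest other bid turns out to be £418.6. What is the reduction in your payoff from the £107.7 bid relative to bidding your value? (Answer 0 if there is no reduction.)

Bidding your value £612.8: you win (since £612.8 > £418.6) and pay £418.6. Payoff £194.2.
Bidding £107.7: you lose. Payoff £0.
The competing bid £418.6 lies between your shaded bid and your value, so underbidding forfeits an item you could have won at a profitable price.
Loss from deviating = £194.2 − (£0) = £194.2.
In a second-price auction your bid sets only whether you win, not what you pay, so bidding your true value is weakly dominant.

£194.2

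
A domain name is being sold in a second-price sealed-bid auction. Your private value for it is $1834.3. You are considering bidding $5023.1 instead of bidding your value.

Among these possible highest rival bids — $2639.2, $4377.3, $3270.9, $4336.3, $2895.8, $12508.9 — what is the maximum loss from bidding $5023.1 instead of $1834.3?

$2639.2: truthful gives $0, deviation gives −$804.9 → loss $804.9.
$4377.3: truthful gives $0, deviation gives −$2543 → loss $2543.
$3270.9: truthful gives $0, deviation gives −$1436.6 → loss $1436.6.
$4336.3: truthful gives $0, deviation gives −$2502 → loss $2502.
$2895.8: truthful gives $0, deviation gives −$1061.5 → loss $1061.5.
$12508.9: same outcome either way → loss $0.
Maximum loss: $2543.

$2543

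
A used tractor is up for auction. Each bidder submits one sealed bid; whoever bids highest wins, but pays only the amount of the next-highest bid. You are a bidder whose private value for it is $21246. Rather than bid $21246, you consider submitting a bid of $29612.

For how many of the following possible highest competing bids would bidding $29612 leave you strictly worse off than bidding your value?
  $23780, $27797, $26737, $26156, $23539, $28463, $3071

The deviation hurts exactly when the highest competing bid lies strictly between $21246 and $29612 — overbidding then wins at a price above your value.
$23780: inside the interval → strictly worse (loss $2534).
$27797: inside the interval → strictly worse (loss $6551).
$26737: inside the interval → strictly worse (loss $5491).
$26156: inside the interval → strictly worse (loss $4910).
$23539: inside the interval → strictly worse (loss $2293).
$28463: inside the interval → strictly worse (loss $7217).
$3071: below both → same outcome either way.
Count: 6.

6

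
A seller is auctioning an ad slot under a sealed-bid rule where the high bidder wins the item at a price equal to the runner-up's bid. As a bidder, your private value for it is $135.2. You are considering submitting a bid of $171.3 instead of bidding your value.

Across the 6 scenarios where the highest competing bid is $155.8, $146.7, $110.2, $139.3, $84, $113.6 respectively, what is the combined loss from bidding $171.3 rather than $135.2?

The deviation costs you only when the competing bid falls strictly between $135.2 and $171.3; elsewhere both bids give the same outcome.
$155.8: truthful payoff $0, deviation payoff −$20.6 → loss $20.6.
$146.7: truthful payoff $0, deviation payoff −$11.5 → loss $11.5.
$110.2: outcomes coincide → loss $0.
$139.3: truthful payoff $0, deviation payoff −$4.1 → loss $4.1.
$84: outcomes coincide → loss $0.
$113.6: outcomes coincide → loss $0.
Total loss = $20.6 + $11.5 + $4.1 = $36.2.

$36.2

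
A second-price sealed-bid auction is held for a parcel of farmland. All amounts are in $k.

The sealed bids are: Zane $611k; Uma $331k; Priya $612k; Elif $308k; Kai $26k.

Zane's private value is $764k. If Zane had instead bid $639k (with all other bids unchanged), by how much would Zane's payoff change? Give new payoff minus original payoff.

$152k

The highest bid among the other bidders is $612k; Zane's bid doesn't change that.
Original bid $611k: Zane is not highest (top rival bid is $612k); payoff $0k.
Alternative bid $639k: Zane is highest, pays the top rival bid $612k; payoff $764k − $612k = $152k.
Change in payoff = $152k − ($0k) = $152k.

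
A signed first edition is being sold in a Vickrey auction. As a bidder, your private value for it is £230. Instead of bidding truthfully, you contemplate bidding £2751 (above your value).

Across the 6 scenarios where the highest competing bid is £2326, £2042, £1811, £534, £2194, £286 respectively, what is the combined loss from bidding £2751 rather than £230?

The deviation costs you only when the competing bid falls strictly between £230 and £2751; elsewhere both bids give the same outcome.
£2326: truthful payoff £0, deviation payoff −£2096 → loss £2096.
£2042: truthful payoff £0, deviation payoff −£1812 → loss £1812.
£1811: truthful payoff £0, deviation payoff −£1581 → loss £1581.
£534: truthful payoff £0, deviation payoff −£304 → loss £304.
£2194: truthful payoff £0, deviation payoff −£1964 → loss £1964.
£286: truthful payoff £0, deviation payoff −£56 → loss £56.
Total loss = £2096 + £1812 + £1581 + £304 + £1964 + £56 = £7813.

£7813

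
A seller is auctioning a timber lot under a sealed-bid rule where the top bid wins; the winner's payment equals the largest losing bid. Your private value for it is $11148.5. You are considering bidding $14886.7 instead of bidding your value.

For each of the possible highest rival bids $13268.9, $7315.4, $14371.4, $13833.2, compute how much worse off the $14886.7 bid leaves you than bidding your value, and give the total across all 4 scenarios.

The deviation costs you only when the competing bid falls strictly between $11148.5 and $14886.7; elsewhere both bids give the same outcome.
$13268.9: truthful payoff $0, deviation payoff −$2120.4 → loss $2120.4.
$7315.4: outcomes coincide → loss $0.
$14371.4: truthful payoff $0, deviation payoff −$3222.9 → loss $3222.9.
$13833.2: truthful payoff $0, deviation payoff −$2684.7 → loss $2684.7.
Total loss = $2120.4 + $3222.9 + $2684.7 = $8028.
Truthful bidding weakly dominates here: raising your bid can only win items priced above your value, and lowering it can only forfeit items priced below.

$8028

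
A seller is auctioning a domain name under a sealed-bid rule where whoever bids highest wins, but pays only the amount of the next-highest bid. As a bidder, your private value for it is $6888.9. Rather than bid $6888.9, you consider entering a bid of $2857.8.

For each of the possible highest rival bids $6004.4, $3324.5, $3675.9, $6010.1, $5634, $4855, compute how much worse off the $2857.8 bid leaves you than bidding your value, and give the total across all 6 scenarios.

The deviation costs you only when the competing bid falls strictly between $2857.8 and $6888.9; elsewhere both bids give the same outcome.
$6004.4: truthful payoff $884.5, deviation payoff $0 → loss $884.5.
$3324.5: truthful payoff $3564.4, deviation payoff $0 → loss $3564.4.
$3675.9: truthful payoff $3213, deviation payoff $0 → loss $3213.
$6010.1: truthful payoff $878.8, deviation payoff $0 → loss $878.8.
$5634: truthful payoff $1254.9, deviation payoff $0 → loss $1254.9.
$4855: truthful payoff $2033.9, deviation payoff $0 → loss $2033.9.
Total loss = $884.5 + $3564.4 + $3213 + $878.8 + $1254.9 + $2033.9 = $11829.5.
Because the price is fixed by the runner-up's bid, deviating from your value can only change a good outcome into a bad one — never the reverse.

$11829.5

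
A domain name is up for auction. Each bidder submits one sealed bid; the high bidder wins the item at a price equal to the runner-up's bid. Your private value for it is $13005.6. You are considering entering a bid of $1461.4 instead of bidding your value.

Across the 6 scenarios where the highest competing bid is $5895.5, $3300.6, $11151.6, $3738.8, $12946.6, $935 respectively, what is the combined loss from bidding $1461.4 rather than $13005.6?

The deviation costs you only when the competing bid falls strictly between $1461.4 and $13005.6; elsewhere both bids give the same outcome.
$5895.5: truthful payoff $7110.1, deviation payoff $0 → loss $7110.1.
$3300.6: truthful payoff $9705, deviation payoff $0 → loss $9705.
$11151.6: truthful payoff $1854, deviation payoff $0 → loss $1854.
$3738.8: truthful payoff $9266.8, deviation payoff $0 → loss $9266.8.
$12946.6: truthful payoff $59, deviation payoff $0 → loss $59.
$935: outcomes coincide → loss $0.
Total loss = $7110.1 + $9705 + $1854 + $9266.8 + $59 = $27994.9.

$27994.9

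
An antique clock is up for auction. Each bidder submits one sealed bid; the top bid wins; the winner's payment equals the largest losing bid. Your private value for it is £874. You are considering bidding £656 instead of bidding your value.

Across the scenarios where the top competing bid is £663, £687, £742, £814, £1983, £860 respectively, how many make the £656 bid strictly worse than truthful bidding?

The deviation hurts exactly when the highest competing bid lies strictly between £656 and £874 — underbidding then forfeits a profitable win.
£663: inside the interval → strictly worse (loss £211).
£687: inside the interval → strictly worse (loss £187).
£742: inside the interval → strictly worse (loss £132).
£814: inside the interval → strictly worse (loss £60).
£1983: above both → same outcome either way.
£860: inside the interval → strictly worse (loss £14).
Count: 5.

5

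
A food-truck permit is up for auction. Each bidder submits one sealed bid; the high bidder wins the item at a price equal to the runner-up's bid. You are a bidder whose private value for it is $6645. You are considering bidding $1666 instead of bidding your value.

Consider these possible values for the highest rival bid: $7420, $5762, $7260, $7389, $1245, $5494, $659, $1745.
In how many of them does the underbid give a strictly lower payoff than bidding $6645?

The deviation hurts exactly when the highest competing bid lies strictly between $1666 and $6645 — underbidding then forfeits a profitable win.
$7420: above both → same outcome either way.
$5762: inside the interval → strictly worse (loss $883).
$7260: above both → same outcome either way.
$7389: above both → same outcome either way.
$1245: below both → same outcome either way.
$5494: inside the interval → strictly worse (loss $1151).
$659: below both → same outcome either way.
$1745: inside the interval → strictly worse (loss $4900).
Count: 3.

3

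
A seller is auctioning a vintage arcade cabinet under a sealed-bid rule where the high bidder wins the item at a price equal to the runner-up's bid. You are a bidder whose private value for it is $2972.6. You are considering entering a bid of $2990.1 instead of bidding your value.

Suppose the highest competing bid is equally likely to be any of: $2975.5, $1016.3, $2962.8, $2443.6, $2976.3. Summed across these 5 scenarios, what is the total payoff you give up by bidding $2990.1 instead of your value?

$6.6

The deviation costs you only when the competing bid falls strictly between $2972.6 and $2990.1; elsewhere both bids give the same outcome.
$2975.5: truthful payoff $0, deviation payoff −$2.9 → loss $2.9.
$1016.3: outcomes coincide → loss $0.
$2962.8: outcomes coincide → loss $0.
$2443.6: outcomes coincide → loss $0.
$2976.3: truthful payoff $0, deviation payoff −$3.7 → loss $3.7.
Total loss = $2.9 + $3.7 = $6.6.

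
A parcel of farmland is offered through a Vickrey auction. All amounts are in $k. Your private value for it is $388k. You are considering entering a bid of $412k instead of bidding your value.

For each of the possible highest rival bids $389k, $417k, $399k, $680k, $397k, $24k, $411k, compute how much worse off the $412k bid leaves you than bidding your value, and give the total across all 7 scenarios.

$44k

The deviation costs you only when the competing bid falls strictly between $388k and $412k; elsewhere both bids give the same outcome.
$389k: truthful payoff $0k, deviation payoff −$1k → loss $1k.
$417k: outcomes coincide → loss $0k.
$399k: truthful payoff $0k, deviation payoff −$11k → loss $11k.
$680k: outcomes coincide → loss $0k.
$397k: truthful payoff $0k, deviation payoff −$9k → loss $9k.
$24k: outcomes coincide → loss $0k.
$411k: truthful payoff $0k, deviation payoff −$23k → loss $23k.
Total loss = $1k + $11k + $9k + $23k = $44k.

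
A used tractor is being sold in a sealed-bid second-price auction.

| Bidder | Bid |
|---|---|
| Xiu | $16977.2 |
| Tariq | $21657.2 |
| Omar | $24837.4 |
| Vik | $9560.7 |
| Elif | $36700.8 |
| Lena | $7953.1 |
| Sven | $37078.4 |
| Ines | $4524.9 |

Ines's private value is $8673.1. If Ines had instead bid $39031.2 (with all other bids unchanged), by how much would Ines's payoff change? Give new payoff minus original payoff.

The highest bid among the other bidders is $37078.4; Ines's bid doesn't change that.
Original bid $4524.9: Ines is not highest (top rival bid is $37078.4); payoff $0.
Alternative bid $39031.2: Ines is highest, pays the top rival bid $37078.4; payoff $8673.1 − $37078.4 = −$28405.3.
Change in payoff = −$28405.3 − ($0) = −$28405.3.

−$28405.3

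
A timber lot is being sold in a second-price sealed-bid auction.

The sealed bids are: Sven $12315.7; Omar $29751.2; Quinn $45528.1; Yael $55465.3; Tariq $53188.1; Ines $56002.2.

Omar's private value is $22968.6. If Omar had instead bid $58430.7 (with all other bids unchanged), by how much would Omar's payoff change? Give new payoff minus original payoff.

The highest bid among the other bidders is $56002.2; Omar's bid doesn't change that.
Original bid $29751.2: Omar is not highest (top rival bid is $56002.2); payoff $0.
Alternative bid $58430.7: Omar is highest, pays the top rival bid $56002.2; payoff $22968.6 − $56002.2 = −$33033.6.
Change in payoff = −$33033.6 − ($0) = −$33033.6.

−$33033.6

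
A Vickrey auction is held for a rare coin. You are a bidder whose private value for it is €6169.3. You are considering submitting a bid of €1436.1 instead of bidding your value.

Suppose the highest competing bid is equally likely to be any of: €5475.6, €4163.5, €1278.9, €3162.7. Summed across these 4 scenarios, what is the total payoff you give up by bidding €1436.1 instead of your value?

The deviation costs you only when the competing bid falls strictly between €1436.1 and €6169.3; elsewhere both bids give the same outcome.
€5475.6: truthful payoff €693.7, deviation payoff €0 → loss €693.7.
€4163.5: truthful payoff €2005.8, deviation payoff €0 → loss €2005.8.
€1278.9: outcomes coincide → loss €0.
€3162.7: truthful payoff €3006.6, deviation payoff €0 → loss €3006.6.
Total loss = €693.7 + €2005.8 + €3006.6 = €5706.1.

€5706.1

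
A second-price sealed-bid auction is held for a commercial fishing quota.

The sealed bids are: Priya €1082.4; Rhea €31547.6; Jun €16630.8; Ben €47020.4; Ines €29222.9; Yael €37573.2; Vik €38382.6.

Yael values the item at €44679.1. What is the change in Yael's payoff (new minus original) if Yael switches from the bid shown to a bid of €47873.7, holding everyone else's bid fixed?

The highest bid among the other bidders is €47020.4; Yael's bid doesn't change that.
Original bid €37573.2: Yael is not highest (top rival bid is €47020.4); payoff €0.
Alternative bid €47873.7: Yael is highest, pays the top rival bid €47020.4; payoff €44679.1 − €47020.4 = −€2341.3.
Change in payoff = −€2341.3 − (€0) = −€2341.3.

−€2341.3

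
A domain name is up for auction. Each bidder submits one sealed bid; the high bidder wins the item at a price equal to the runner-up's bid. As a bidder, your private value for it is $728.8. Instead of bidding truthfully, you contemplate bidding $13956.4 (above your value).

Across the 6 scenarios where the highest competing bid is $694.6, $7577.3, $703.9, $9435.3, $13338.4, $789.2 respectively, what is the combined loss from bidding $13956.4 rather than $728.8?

$28225

The deviation costs you only when the competing bid falls strictly between $728.8 and $13956.4; elsewhere both bids give the same outcome.
$694.6: outcomes coincide → loss $0.
$7577.3: truthful payoff $0, deviation payoff −$6848.5 → loss $6848.5.
$703.9: outcomes coincide → loss $0.
$9435.3: truthful payoff $0, deviation payoff −$8706.5 → loss $8706.5.
$13338.4: truthful payoff $0, deviation payoff −$12609.6 → loss $12609.6.
$789.2: truthful payoff $0, deviation payoff −$60.4 → loss $60.4.
Total loss = $6848.5 + $8706.5 + $12609.6 + $60.4 = $28225.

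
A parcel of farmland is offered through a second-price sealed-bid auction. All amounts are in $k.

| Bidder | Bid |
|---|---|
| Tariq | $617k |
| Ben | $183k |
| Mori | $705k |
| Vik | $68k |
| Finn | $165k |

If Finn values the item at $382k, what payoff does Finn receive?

Highest bid: Mori at $705k, so Mori wins.
Second-highest bid: Tariq at $617k — that is the price the winner pays.
Finn did not win, so Finn pays nothing and receives nothing: payoff $0k.

$0k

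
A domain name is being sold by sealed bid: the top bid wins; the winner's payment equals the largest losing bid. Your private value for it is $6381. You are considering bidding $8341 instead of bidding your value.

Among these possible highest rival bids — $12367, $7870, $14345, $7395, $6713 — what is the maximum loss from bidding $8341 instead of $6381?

$12367: same outcome either way → loss $0.
$7870: truthful gives $0, deviation gives −$1489 → loss $1489.
$14345: same outcome either way → loss $0.
$7395: truthful gives $0, deviation gives −$1014 → loss $1014.
$6713: truthful gives $0, deviation gives −$332 → loss $332.
Maximum loss: $1489.

$1489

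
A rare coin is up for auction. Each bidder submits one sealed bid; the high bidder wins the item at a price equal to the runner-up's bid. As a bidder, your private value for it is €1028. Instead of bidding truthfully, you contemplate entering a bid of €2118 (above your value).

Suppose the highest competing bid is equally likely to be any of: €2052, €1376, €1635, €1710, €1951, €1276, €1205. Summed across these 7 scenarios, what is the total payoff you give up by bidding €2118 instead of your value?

The deviation costs you only when the competing bid falls strictly between €1028 and €2118; elsewhere both bids give the same outcome.
€2052: truthful payoff €0, deviation payoff −€1024 → loss €1024.
€1376: truthful payoff €0, deviation payoff −€348 → loss €348.
€1635: truthful payoff €0, deviation payoff −€607 → loss €607.
€1710: truthful payoff €0, deviation payoff −€682 → loss €682.
€1951: truthful payoff €0, deviation payoff −€923 → loss €923.
€1276: truthful payoff €0, deviation payoff −€248 → loss €248.
€1205: truthful payoff €0, deviation payoff −€177 → loss €177.
Total loss = €1024 + €348 + €607 + €682 + €923 + €248 + €177 = €4009.
Because the price is fixed by the runner-up's bid, deviating from your value can only change a good outcome into a bad one — never the reverse.

€4009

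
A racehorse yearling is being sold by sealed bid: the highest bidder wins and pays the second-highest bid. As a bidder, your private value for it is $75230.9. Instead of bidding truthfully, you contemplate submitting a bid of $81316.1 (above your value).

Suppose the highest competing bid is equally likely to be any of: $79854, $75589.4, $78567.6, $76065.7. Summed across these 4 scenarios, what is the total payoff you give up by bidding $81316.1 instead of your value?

The deviation costs you only when the competing bid falls strictly between $75230.9 and $81316.1; elsewhere both bids give the same outcome.
$79854: truthful payoff $0, deviation payoff −$4623.1 → loss $4623.1.
$75589.4: truthful payoff $0, deviation payoff −$358.5 → loss $358.5.
$78567.6: truthful payoff $0, deviation payoff −$3336.7 → loss $3336.7.
$76065.7: truthful payoff $0, deviation payoff −$834.8 → loss $834.8.
Total loss = $4623.1 + $358.5 + $3336.7 + $834.8 = $9153.1.
Truthful bidding weakly dominates here: raising your bid can only win items priced above your value, and lowering it can only forfeit items priced below.

$9153.1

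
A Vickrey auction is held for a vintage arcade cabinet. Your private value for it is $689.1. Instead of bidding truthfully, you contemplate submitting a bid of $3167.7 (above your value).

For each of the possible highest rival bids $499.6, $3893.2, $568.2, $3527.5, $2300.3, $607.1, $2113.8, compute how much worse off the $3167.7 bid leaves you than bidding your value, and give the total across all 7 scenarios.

The deviation costs you only when the competing bid falls strictly between $689.1 and $3167.7; elsewhere both bids give the same outcome.
$499.6: outcomes coincide → loss $0.
$3893.2: outcomes coincide → loss $0.
$568.2: outcomes coincide → loss $0.
$3527.5: outcomes coincide → loss $0.
$2300.3: truthful payoff $0, deviation payoff −$1611.2 → loss $1611.2.
$607.1: outcomes coincide → loss $0.
$2113.8: truthful payoff $0, deviation payoff −$1424.7 → loss $1424.7.
Total loss = $1611.2 + $1424.7 = $3035.9.

$3035.9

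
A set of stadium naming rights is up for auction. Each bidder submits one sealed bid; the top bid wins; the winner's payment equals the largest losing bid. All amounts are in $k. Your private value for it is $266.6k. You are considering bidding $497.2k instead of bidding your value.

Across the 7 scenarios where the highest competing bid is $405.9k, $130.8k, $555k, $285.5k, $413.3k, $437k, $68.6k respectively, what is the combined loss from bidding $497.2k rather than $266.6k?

$475.3k

The deviation costs you only when the competing bid falls strictly between $266.6k and $497.2k; elsewhere both bids give the same outcome.
$405.9k: truthful payoff $0k, deviation payoff −$139.3k → loss $139.3k.
$130.8k: outcomes coincide → loss $0k.
$555k: outcomes coincide → loss $0k.
$285.5k: truthful payoff $0k, deviation payoff −$18.9k → loss $18.9k.
$413.3k: truthful payoff $0k, deviation payoff −$146.7k → loss $146.7k.
$437k: truthful payoff $0k, deviation payoff −$170.4k → loss $170.4k.
$68.6k: outcomes coincide → loss $0k.
Total loss = $139.3k + $18.9k + $146.7k + $170.4k = $475.3k.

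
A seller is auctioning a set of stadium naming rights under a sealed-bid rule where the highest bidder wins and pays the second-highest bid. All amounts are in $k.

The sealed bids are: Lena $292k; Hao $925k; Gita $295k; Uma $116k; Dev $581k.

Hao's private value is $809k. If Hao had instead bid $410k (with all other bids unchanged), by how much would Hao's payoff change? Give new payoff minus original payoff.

The highest bid among the other bidders is $581k; Hao's bid doesn't change that.
Original bid $925k: Hao is highest, pays the top rival bid $581k; payoff $809k − $581k = $228k.
Alternative bid $410k: Hao is not highest (top rival bid is $581k); payoff $0k.
Change in payoff = $0k − ($228k) = −$228k.

−$228k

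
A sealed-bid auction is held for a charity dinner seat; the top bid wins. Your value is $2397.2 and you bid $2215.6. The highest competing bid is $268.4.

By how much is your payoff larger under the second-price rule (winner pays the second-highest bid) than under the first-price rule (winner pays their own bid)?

You have the highest bid, so you win under either rule.
Second-price: pay $268.4 → payoff $2128.8.
First-price: pay your own bid $2215.6 → payoff $181.6.
Difference = $2128.8 − ($181.6) = $1947.2.

$1947.2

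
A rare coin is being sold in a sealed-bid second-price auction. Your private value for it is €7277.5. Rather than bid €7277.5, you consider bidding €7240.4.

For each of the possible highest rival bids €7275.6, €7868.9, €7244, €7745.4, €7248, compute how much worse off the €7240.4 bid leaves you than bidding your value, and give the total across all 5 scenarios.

€64.9

The deviation costs you only when the competing bid falls strictly between €7240.4 and €7277.5; elsewhere both bids give the same outcome.
€7275.6: truthful payoff €1.9, deviation payoff €0 → loss €1.9.
€7868.9: outcomes coincide → loss €0.
€7244: truthful payoff €33.5, deviation payoff €0 → loss €33.5.
€7745.4: outcomes coincide → loss €0.
€7248: truthful payoff €29.5, deviation payoff €0 → loss €29.5.
Total loss = €1.9 + €33.5 + €29.5 = €64.9.
Because the price is fixed by the runner-up's bid, deviating from your value can only change a good outcome into a bad one — never the reverse.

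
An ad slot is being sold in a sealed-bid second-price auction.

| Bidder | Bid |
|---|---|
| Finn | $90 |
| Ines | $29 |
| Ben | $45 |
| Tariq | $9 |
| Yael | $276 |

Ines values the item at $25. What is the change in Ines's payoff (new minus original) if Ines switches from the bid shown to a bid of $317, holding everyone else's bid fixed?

−$251

The highest bid among the other bidders is $276; Ines's bid doesn't change that.
Original bid $29: Ines is not highest (top rival bid is $276); payoff $0.
Alternative bid $317: Ines is highest, pays the top rival bid $276; payoff $25 − $276 = −$251.
Change in payoff = −$251 − ($0) = −$251.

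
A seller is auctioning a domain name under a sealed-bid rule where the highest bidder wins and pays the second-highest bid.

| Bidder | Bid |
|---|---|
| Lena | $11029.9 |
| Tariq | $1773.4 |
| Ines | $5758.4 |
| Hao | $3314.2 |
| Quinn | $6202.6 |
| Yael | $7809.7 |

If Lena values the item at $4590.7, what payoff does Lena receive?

−$3219

Highest bid: Lena at $11029.9, so Lena wins.
Second-highest bid: Yael at $7809.7 — that is the price the winner pays.
Lena's payoff = value − price = $4590.7 − $7809.7 = −$3219.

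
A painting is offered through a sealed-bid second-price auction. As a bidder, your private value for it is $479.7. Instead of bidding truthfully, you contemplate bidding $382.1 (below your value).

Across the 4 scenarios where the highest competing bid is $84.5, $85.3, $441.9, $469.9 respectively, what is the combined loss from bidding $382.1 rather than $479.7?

$47.6

The deviation costs you only when the competing bid falls strictly between $382.1 and $479.7; elsewhere both bids give the same outcome.
$84.5: outcomes coincide → loss $0.
$85.3: outcomes coincide → loss $0.
$441.9: truthful payoff $37.8, deviation payoff $0 → loss $37.8.
$469.9: truthful payoff $9.8, deviation payoff $0 → loss $9.8.
Total loss = $37.8 + $9.8 = $47.6.
Because the price is fixed by the runner-up's bid, deviating from your value can only change a good outcome into a bad one — never the reverse.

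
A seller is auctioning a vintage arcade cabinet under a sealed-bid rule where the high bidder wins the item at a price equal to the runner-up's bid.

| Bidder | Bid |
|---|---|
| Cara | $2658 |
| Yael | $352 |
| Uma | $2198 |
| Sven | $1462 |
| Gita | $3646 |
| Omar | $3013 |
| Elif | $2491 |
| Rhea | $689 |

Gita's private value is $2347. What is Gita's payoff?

−$666

Highest bid: Gita at $3646, so Gita wins.
Second-highest bid: Omar at $3013 — that is the price the winner pays.
Gita's payoff = value − price = $2347 − $3013 = −$666.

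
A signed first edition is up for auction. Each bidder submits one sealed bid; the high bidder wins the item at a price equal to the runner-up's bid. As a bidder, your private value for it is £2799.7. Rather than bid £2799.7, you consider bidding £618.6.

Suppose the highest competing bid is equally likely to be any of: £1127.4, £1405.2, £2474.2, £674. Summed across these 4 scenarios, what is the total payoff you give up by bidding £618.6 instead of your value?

The deviation costs you only when the competing bid falls strictly between £618.6 and £2799.7; elsewhere both bids give the same outcome.
£1127.4: truthful payoff £1672.3, deviation payoff £0 → loss £1672.3.
£1405.2: truthful payoff £1394.5, deviation payoff £0 → loss £1394.5.
£2474.2: truthful payoff £325.5, deviation payoff £0 → loss £325.5.
£674: truthful payoff £2125.7, deviation payoff £0 → loss £2125.7.
Total loss = £1672.3 + £1394.5 + £325.5 + £2125.7 = £5518.
Truthful bidding weakly dominates here: raising your bid can only win items priced above your value, and lowering it can only forfeit items priced below.

£5518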